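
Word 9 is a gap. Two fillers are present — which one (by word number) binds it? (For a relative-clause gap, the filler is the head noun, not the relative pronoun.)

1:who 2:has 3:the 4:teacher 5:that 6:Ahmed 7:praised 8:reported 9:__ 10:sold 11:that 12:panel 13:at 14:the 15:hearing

1

The marked gap is the subject of "sold".
Its filler is the fronted wh-phrase "who", at word 1.
(The other dependency links word 4 to a gap after word 7.)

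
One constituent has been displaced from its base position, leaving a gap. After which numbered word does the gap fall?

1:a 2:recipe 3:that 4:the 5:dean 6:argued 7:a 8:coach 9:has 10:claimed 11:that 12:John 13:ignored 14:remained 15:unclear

13

The displaced element is "a recipe" (word 2).
It is linked across 2 clause boundaries (Ø → that).
It functions as the direct object of "ignored", so the gap sits immediately after word 13 ("ignored").
Base order: The dean argued a coach has claimed that John ignored a recipe.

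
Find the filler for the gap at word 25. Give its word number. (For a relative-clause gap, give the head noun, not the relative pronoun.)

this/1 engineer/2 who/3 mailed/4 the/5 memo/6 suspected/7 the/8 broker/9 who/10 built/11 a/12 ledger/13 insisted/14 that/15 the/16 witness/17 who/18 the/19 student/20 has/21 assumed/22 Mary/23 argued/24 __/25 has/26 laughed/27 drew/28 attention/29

The gap at 25 is the subject of "laughed", inside a relative clause.
The relative pronoun is "who" (word 18); it is bound by the head noun immediately before it.
Its filler is the head noun "witness", at word 17.

17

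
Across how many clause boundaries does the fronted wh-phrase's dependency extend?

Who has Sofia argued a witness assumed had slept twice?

"who" is extracted from the subject of "slept".
Boundaries crossed, outermost first: [Ø], [Ø] — 2 in total.

2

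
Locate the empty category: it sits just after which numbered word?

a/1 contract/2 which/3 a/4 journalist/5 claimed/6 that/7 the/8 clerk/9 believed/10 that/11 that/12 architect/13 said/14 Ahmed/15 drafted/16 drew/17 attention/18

The displaced element is "a contract" (word 2).
It is linked across 3 clause boundaries (that → that → Ø).
It functions as the direct object of "drafted", so the gap sits immediately after word 16 ("drafted").
Base order: A journalist claimed that the clerk believed that that architect said Ahmed drafted a contract.

16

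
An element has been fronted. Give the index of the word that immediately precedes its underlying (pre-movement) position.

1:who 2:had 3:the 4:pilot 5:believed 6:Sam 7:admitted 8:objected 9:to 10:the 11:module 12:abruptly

The displaced element is "who" (word 1).
It is linked across 2 clause boundaries (Ø → Ø).
It functions as the subject of "objected", so the gap sits immediately after word 7 ("admitted").
Base order: The pilot had believed Sam admitted who objected to the module abruptly.

7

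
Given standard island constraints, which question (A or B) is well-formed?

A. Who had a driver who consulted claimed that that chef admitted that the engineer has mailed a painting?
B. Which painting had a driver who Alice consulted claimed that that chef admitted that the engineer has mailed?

In A, the wh-phrase is extracted from inside a complex-NP island (relative clause) (introduced by "who"), which blocks movement.
In B, the extraction path crosses only that-complement boundaries, which are transparent.
So B is grammatical.

B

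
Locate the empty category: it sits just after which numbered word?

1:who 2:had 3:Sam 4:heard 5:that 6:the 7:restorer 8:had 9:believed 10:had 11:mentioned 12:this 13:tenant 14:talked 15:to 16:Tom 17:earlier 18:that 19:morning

The displaced element is "who" (word 1).
It is linked across 2 clause boundaries (that → Ø).
It functions as the subject of "mentioned", so the gap sits immediately after word 9 ("believed").
Base order: Sam had heard that the restorer had believed who had mentioned this tenant talked to Tom earlier that morning.

9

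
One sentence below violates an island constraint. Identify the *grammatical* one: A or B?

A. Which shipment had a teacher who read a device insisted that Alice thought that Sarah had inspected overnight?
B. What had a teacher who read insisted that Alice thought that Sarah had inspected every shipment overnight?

A

In B, the wh-phrase is extracted from inside a complex-NP island (relative clause) (introduced by "who"), which blocks movement.
In A, the extraction path crosses only that-complement boundaries, which are transparent.
So A is grammatical.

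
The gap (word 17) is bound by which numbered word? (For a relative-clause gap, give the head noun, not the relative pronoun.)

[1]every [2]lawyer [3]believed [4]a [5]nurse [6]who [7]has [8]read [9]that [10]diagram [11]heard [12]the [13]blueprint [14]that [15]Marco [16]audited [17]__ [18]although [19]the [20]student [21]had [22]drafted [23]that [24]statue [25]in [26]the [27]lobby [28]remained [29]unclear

13

The gap at 17 is the object of "audited", inside a relative clause.
The relative pronoun is "that" (word 14); it is bound by the head noun immediately before it.
Its filler is the head noun "blueprint", at word 13.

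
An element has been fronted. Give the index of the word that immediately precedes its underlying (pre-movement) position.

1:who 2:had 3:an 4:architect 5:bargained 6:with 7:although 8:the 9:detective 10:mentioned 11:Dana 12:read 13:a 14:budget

The displaced element is "who" (word 1).
It functions as the object of the preposition "with" of "bargained", so the gap sits immediately after word 6 ("with").
Base order: An architect had bargained with who although the detective mentioned Dana read a budget.

6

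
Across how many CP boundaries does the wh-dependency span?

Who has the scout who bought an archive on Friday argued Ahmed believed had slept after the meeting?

2

"who" is extracted from the subject of "slept".
Boundaries crossed, outermost first: [Ø], [Ø] — 2 in total.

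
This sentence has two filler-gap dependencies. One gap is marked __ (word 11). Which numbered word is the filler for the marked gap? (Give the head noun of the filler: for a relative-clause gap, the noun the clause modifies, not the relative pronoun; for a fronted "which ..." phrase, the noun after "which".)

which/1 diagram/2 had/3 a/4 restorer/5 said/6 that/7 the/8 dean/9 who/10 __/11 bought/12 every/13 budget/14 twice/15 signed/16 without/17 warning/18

9

The marked gap is inside the relative clause, the subject of "bought".
Its filler is the head noun "dean" (via "who"), at word 9.
(The other dependency links word 2 to a gap after word 16.)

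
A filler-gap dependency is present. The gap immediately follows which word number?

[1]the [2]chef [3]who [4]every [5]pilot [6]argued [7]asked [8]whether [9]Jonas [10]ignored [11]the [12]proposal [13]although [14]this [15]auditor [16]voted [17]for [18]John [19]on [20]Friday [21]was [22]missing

6

The displaced element is "the chef" (word 2).
It is linked across 1 clause boundary (Ø).
It functions as the subject of "asked", so the gap sits immediately after word 6 ("argued").
Base order: Every pilot argued that the chef asked whether Jonas ignored the proposal although this auditor voted for John on Friday.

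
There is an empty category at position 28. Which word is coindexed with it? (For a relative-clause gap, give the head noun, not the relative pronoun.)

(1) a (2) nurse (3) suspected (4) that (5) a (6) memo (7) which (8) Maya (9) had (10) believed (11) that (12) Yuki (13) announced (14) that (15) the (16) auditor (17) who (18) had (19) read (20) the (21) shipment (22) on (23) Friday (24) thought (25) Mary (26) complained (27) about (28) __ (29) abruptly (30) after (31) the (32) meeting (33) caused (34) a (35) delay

6

The gap at 28 is the prepositional object of "complained", inside a relative clause.
The relative pronoun is "which" (word 7); it is bound by the head noun immediately before it.
Its filler is the head noun "memo", at word 6.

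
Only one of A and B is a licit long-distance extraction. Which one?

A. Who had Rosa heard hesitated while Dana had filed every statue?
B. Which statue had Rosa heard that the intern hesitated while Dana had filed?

A

In B, the wh-phrase is extracted from inside an adjunct island (introduced by "while"), which blocks movement.
In A, the extraction path crosses only that-complement boundaries, which are transparent.
So A is grammatical.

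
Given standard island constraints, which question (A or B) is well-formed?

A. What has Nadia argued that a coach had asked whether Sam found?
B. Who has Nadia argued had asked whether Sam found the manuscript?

B

In A, the wh-phrase is extracted from inside a wh-island (introduced by "whether"), which blocks movement.
In B, the extraction path crosses only that-complement boundaries, which are transparent.
So B is grammatical.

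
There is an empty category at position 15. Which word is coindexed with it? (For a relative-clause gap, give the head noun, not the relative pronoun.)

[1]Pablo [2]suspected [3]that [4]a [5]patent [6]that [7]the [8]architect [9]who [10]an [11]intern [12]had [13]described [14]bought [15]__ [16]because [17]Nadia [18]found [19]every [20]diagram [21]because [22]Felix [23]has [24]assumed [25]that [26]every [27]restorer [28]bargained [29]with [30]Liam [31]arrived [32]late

5

The gap at 15 is the object of "bought", inside a relative clause.
The relative pronoun is "that" (word 6); it is bound by the head noun immediately before it.
Its filler is the head noun "patent", at word 5.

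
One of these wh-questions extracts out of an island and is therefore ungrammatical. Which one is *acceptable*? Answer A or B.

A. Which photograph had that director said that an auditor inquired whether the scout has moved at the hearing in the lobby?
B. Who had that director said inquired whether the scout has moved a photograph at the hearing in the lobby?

B

In A, the wh-phrase is extracted from inside a wh-island (introduced by "whether"), which blocks movement.
In B, the extraction path crosses only that-complement boundaries, which are transparent.
So B is grammatical.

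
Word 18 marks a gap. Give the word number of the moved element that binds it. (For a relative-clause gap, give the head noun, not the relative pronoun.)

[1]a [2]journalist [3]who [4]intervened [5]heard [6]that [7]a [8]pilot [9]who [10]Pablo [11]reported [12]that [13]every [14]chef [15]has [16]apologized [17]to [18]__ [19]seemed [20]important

The gap at 18 is the prepositional object of "apologized", inside a relative clause.
The relative pronoun is "who" (word 9); it is bound by the head noun immediately before it.
Its filler is the head noun "pilot", at word 8.

8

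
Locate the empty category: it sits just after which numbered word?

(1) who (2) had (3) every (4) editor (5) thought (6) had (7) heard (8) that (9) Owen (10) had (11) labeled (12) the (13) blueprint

5

The displaced element is "who" (word 1).
It is linked across 1 clause boundary (Ø).
It functions as the subject of "heard", so the gap sits immediately after word 5 ("thought").
Base order: Every editor had thought who had heard that Owen had labeled the blueprint.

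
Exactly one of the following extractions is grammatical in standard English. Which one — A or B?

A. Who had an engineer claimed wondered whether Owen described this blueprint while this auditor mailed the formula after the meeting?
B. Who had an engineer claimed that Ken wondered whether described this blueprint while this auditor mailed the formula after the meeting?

A

In B, the wh-phrase is extracted from inside a wh-island (introduced by "whether"), which blocks movement.
In A, the extraction path crosses only that-complement boundaries, which are transparent.
So A is grammatical.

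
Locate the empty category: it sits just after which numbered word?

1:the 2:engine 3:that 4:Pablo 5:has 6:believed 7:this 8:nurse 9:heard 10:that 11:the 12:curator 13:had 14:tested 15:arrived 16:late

14

The displaced element is "the engine" (word 2).
It is linked across 2 clause boundaries (Ø → that).
It functions as the direct object of "tested", so the gap sits immediately after word 14 ("tested").
Base order: Pablo has believed this nurse heard that the curator had tested the engine.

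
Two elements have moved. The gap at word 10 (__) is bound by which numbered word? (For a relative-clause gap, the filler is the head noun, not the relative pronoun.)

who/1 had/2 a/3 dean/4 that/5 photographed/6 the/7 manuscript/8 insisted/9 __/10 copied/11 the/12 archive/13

The marked gap is the subject of "copied".
Its filler is the fronted wh-phrase "who", at word 1.
(The other dependency links word 4 to a gap after word 5.)

1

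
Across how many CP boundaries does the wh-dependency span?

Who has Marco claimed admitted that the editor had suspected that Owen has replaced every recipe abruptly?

1

"who" is extracted from the subject of "admitted".
Boundaries crossed, outermost first: [Ø] — 1 in total.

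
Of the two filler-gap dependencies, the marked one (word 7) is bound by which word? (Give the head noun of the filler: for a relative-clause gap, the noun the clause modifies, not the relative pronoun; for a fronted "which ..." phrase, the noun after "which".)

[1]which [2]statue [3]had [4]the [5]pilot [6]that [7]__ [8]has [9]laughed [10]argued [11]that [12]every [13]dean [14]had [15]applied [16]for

5

The marked gap is inside the relative clause, the subject of "laughed".
Its filler is the head noun "pilot" (via "that"), at word 5.
(The other dependency links word 2 to a gap after word 16.)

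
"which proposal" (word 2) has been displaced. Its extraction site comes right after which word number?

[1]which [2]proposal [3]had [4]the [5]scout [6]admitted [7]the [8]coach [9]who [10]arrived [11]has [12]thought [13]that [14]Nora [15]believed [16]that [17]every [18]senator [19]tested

The displaced element is "which proposal" (word 2).
It is linked across 3 clause boundaries (Ø → that → that).
It functions as the direct object of "tested", so the gap sits immediately after word 19 ("tested").
Base order: The scout had admitted the coach who arrived has thought that Nora believed that every senator tested which proposal.

19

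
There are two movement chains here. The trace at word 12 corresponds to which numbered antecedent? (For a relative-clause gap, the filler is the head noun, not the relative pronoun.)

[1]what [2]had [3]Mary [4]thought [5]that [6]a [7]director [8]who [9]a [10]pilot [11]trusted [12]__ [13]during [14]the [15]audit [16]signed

The marked gap is inside the relative clause, the direct object of "trusted".
Its filler is the head noun "director" (via "who"), at word 7.
(The other dependency links word 1 to a gap after word 16.)

7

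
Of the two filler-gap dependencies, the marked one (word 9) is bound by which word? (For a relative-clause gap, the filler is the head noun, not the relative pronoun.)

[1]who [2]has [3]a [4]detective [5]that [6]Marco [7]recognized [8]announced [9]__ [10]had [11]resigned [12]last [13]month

The marked gap is the subject of "resigned".
Its filler is the fronted wh-phrase "who", at word 1.
(The other dependency links word 4 to a gap after word 7.)

1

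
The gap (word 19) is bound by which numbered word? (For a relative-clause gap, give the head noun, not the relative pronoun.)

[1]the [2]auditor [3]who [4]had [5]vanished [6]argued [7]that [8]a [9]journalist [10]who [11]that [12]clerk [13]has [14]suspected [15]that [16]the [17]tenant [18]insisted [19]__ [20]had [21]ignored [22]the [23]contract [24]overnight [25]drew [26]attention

The gap at 19 is the subject of "ignored", inside a relative clause.
The relative pronoun is "who" (word 10); it is bound by the head noun immediately before it.
Its filler is the head noun "journalist", at word 9.

9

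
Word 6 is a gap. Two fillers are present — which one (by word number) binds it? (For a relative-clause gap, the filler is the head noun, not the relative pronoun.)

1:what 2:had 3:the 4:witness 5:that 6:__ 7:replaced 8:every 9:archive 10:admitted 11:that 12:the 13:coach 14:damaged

The marked gap is inside the relative clause, the subject of "replaced".
Its filler is the head noun "witness" (via "that"), at word 4.
(The other dependency links word 1 to a gap after word 14.)

4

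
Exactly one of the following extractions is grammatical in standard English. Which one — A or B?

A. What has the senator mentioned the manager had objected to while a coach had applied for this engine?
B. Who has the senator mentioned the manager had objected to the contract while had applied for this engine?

In B, the wh-phrase is extracted from inside an adjunct island (introduced by "while"), which blocks movement.
In A, the extraction path crosses only that-complement boundaries, which are transparent.
So A is grammatical.

A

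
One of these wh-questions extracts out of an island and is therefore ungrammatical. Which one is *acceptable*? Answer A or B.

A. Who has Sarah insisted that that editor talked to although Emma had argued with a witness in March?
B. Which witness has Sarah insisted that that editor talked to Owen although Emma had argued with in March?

A

In B, the wh-phrase is extracted from inside an adjunct island (introduced by "although"), which blocks movement.
In A, the extraction path crosses only that-complement boundaries, which are transparent.
So A is grammatical.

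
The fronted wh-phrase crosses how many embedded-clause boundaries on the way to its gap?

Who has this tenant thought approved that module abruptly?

"who" is extracted from the subject of "approved".
Boundaries crossed, outermost first: [Ø] — 1 in total.

1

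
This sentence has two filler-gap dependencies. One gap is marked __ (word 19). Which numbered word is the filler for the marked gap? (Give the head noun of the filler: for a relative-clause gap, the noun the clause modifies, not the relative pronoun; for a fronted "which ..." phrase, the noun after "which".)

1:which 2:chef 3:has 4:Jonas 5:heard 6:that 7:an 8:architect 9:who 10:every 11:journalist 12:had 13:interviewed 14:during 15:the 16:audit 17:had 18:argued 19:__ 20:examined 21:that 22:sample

The marked gap is the subject of "examined".
Its filler is the fronted wh-phrase "which chef", at word 2.
(The other dependency links word 8 to a gap after word 13.)

2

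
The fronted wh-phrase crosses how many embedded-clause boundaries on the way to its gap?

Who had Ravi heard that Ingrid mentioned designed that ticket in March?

2

"who" is extracted from the subject of "designed".
Boundaries crossed, outermost first: [that], [Ø] — 2 in total.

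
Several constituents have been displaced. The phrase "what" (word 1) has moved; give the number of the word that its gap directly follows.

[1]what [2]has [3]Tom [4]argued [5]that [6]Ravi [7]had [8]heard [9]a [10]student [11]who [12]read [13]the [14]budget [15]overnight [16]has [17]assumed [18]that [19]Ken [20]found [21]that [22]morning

20

The displaced element is "what" (word 1).
It is linked across 3 clause boundaries (that → Ø → that).
It functions as the direct object of "found", so the gap sits immediately after word 20 ("found").
Base order: Tom has argued that Ravi had heard a student who read the budget overnight has assumed that Ken found what that morning.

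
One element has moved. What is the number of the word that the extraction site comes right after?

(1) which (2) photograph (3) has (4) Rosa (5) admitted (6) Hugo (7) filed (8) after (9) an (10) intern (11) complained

7

The displaced element is "which photograph" (word 2).
It is linked across 1 clause boundary (Ø).
It functions as the direct object of "filed", so the gap sits immediately after word 7 ("filed").
Base order: Rosa has admitted Hugo filed which photograph after an intern complained.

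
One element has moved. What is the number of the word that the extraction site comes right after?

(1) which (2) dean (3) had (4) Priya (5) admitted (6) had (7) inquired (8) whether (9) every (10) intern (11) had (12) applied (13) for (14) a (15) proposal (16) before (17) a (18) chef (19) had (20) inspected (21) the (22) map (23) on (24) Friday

5

The displaced element is "which dean" (word 2).
It is linked across 1 clause boundary (Ø).
It functions as the subject of "inquired", so the gap sits immediately after word 5 ("admitted").
Base order: Priya had admitted that which dean had inquired whether every intern had applied for a proposal before a chef had inspected the map on Friday.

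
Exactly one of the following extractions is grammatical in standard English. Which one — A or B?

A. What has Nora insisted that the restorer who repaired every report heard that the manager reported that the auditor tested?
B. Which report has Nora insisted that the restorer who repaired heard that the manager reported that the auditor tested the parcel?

A

In B, the wh-phrase is extracted from inside a complex-NP island (relative clause) (introduced by "who"), which blocks movement.
In A, the extraction path crosses only that-complement boundaries, which are transparent.
So A is grammatical.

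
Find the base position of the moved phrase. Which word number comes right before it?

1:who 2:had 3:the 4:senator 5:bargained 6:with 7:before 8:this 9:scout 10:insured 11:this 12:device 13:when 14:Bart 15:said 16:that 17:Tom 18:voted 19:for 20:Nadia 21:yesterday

6

The displaced element is "who" (word 1).
It functions as the object of the preposition "with" of "bargained", so the gap sits immediately after word 6 ("with").
Base order: The senator had bargained with who before this scout insured this device when Bart said that Tom voted for Nadia yesterday.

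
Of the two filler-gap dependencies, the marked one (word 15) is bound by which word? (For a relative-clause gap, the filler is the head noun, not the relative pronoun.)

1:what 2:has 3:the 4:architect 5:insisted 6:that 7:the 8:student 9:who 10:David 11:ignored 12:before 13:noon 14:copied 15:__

1

The marked gap is the direct object of "copied".
Its filler is the fronted wh-phrase "what", at word 1.
(The other dependency links word 8 to a gap after word 11.)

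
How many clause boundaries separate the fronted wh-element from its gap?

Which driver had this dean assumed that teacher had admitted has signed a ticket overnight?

"which driver" is extracted from the subject of "signed".
Boundaries crossed, outermost first: [Ø], [Ø] — 2 in total.

2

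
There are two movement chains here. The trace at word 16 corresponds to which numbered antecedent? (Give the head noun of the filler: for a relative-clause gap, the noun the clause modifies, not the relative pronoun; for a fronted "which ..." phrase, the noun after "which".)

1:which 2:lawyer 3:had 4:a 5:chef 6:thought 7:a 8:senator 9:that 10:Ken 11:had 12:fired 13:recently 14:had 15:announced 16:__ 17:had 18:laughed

2

The marked gap is the subject of "laughed".
Its filler is the fronted wh-phrase "which lawyer", at word 2.
(The other dependency links word 8 to a gap after word 12.)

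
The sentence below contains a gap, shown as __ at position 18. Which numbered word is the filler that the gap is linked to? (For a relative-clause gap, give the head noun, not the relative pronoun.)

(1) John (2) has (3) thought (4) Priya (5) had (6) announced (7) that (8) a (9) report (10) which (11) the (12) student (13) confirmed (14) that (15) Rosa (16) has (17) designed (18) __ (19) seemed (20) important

The gap at 18 is the object of "designed", inside a relative clause.
The relative pronoun is "which" (word 10); it is bound by the head noun immediately before it.
Its filler is the head noun "report", at word 9.

9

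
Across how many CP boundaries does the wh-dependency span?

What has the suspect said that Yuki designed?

"what" is extracted from the object of "designed".
Boundaries crossed, outermost first: [that] — 1 in total.

1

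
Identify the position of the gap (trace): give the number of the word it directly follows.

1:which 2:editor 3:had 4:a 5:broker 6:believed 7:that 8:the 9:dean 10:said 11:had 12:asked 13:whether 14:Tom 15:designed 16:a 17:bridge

10

The displaced element is "which editor" (word 2).
It is linked across 2 clause boundaries (that → Ø).
It functions as the subject of "asked", so the gap sits immediately after word 10 ("said").
Base order: A broker had believed that the dean said which editor had asked whether Tom designed a bridge.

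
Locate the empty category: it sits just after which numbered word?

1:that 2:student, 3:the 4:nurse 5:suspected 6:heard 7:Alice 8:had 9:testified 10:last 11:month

5

The displaced element is "that student" (word 2).
It is linked across 1 clause boundary (Ø).
It functions as the subject of "heard", so the gap sits immediately after word 5 ("suspected").
Base order: The nurse suspected that that student heard Alice had testified last month.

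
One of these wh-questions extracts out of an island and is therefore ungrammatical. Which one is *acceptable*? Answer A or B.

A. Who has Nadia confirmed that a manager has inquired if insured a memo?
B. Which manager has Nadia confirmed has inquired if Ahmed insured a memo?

B

In A, the wh-phrase is extracted from inside a wh-island (introduced by "if"), which blocks movement.
In B, the extraction path crosses only that-complement boundaries, which are transparent.
So B is grammatical.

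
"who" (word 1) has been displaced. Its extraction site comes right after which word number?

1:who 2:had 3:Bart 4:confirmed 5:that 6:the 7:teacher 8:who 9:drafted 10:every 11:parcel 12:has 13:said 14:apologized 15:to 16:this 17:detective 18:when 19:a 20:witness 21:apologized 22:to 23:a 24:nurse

13

The displaced element is "who" (word 1).
It is linked across 2 clause boundaries (that → Ø).
It functions as the subject of "apologized", so the gap sits immediately after word 13 ("said").
Base order: Bart had confirmed that the teacher who drafted every parcel has said who apologized to this detective when a witness apologized to a nurse.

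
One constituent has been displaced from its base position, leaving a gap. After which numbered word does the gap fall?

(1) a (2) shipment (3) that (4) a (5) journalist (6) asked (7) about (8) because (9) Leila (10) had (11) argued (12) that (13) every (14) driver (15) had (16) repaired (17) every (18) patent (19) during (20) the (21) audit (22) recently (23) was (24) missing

7

The displaced element is "a shipment" (word 2).
It functions as the object of the preposition "about" of "asked", so the gap sits immediately after word 7 ("about").
Base order: A journalist asked about a shipment because Leila had argued that every driver had repaired every patent during the audit recently.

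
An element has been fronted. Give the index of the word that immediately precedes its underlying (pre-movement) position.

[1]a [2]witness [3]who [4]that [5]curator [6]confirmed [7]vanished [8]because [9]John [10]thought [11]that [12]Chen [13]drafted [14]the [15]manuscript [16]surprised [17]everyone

6

The displaced element is "a witness" (word 2).
It is linked across 1 clause boundary (Ø).
It functions as the subject of "vanished", so the gap sits immediately after word 6 ("confirmed").
Base order: That curator confirmed a witness vanished because John thought that Chen drafted the manuscript.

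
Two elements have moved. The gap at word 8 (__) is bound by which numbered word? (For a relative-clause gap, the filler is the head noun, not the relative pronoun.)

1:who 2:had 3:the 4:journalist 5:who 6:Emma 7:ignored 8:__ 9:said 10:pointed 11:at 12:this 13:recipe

The marked gap is inside the relative clause, the direct object of "ignored".
Its filler is the head noun "journalist" (via "who"), at word 4.
(The other dependency links word 1 to a gap after word 9.)

4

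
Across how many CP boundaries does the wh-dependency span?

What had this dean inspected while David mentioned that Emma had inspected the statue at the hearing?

0

"what" originates inside the matrix clause — no clause boundary is crossed.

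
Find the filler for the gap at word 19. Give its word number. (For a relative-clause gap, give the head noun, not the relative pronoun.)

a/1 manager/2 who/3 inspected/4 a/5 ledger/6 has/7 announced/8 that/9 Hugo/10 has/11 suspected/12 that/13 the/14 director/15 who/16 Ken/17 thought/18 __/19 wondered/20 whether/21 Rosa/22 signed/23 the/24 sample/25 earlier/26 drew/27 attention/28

15

The gap at 19 is the subject of "wondered", inside a relative clause.
The relative pronoun is "who" (word 16); it is bound by the head noun immediately before it.
Its filler is the head noun "director", at word 15.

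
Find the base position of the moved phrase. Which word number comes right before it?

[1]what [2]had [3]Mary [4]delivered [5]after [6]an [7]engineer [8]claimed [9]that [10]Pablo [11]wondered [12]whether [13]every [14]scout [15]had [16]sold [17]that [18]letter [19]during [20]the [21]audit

The displaced element is "what" (word 1).
It functions as the direct object of "delivered", so the gap sits immediately after word 4 ("delivered").
Base order: Mary had delivered what after an engineer claimed that Pablo wondered whether every scout had sold that letter during the audit.

4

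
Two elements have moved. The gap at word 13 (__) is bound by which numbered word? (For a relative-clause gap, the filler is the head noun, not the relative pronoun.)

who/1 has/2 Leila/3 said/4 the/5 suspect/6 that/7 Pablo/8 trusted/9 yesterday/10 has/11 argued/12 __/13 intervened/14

1

The marked gap is the subject of "intervened".
Its filler is the fronted wh-phrase "who", at word 1.
(The other dependency links word 6 to a gap after word 9.)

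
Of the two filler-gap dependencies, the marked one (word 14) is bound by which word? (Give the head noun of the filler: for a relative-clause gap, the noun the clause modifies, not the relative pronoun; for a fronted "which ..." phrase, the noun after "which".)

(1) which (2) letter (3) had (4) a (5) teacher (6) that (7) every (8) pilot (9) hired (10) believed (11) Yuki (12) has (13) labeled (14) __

2

The marked gap is the direct object of "labeled".
Its filler is the fronted wh-phrase "which letter", at word 2.
(The other dependency links word 5 to a gap after word 9.)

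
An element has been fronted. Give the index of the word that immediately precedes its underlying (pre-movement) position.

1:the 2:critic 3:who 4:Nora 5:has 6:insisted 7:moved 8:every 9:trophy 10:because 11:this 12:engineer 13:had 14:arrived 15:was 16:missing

The displaced element is "the critic" (word 2).
It is linked across 1 clause boundary (Ø).
It functions as the subject of "moved", so the gap sits immediately after word 6 ("insisted").
Base order: Nora has insisted that the critic moved every trophy because this engineer had arrived.

6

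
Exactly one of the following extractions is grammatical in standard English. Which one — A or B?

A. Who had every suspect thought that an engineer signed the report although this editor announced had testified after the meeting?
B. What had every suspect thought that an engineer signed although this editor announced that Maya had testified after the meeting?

In A, the wh-phrase is extracted from inside an adjunct island (introduced by "although"), which blocks movement.
In B, the extraction path crosses only that-complement boundaries, which are transparent.
So B is grammatical.

B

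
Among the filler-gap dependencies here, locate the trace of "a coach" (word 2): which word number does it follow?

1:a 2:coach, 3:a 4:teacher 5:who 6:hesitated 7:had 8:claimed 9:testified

The displaced element is "a coach" (word 2).
It is linked across 1 clause boundary (Ø).
It functions as the subject of "testified", so the gap sits immediately after word 8 ("claimed").
Base order: A teacher who hesitated had claimed that a coach testified.

8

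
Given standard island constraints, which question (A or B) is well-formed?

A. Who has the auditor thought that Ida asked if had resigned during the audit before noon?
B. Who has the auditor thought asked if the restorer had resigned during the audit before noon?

B

In A, the wh-phrase is extracted from inside a wh-island (introduced by "if"), which blocks movement.
In B, the extraction path crosses only that-complement boundaries, which are transparent.
So B is grammatical.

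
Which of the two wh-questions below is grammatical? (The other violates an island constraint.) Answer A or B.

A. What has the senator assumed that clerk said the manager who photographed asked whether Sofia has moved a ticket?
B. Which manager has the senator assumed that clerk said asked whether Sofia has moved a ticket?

In A, the wh-phrase is extracted from inside a complex-NP island (relative clause) (introduced by "who"), which blocks movement.
In B, the extraction path crosses only that-complement boundaries, which are transparent.
So B is grammatical.

B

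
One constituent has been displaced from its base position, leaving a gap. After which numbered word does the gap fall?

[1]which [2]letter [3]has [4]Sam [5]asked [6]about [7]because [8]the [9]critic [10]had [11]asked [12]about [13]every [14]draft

6

The displaced element is "which letter" (word 2).
It functions as the object of the preposition "about" of "asked", so the gap sits immediately after word 6 ("about").
Base order: Sam has asked about which letter because the critic had asked about every draft.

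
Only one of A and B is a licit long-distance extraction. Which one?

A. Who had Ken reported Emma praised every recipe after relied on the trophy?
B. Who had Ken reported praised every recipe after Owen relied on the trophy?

In A, the wh-phrase is extracted from inside an adjunct island (introduced by "after"), which blocks movement.
In B, the extraction path crosses only that-complement boundaries, which are transparent.
So B is grammatical.

B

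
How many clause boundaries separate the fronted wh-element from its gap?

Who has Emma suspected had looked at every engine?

"who" is extracted from the subject of "looked".
Boundaries crossed, outermost first: [Ø] — 1 in total.

1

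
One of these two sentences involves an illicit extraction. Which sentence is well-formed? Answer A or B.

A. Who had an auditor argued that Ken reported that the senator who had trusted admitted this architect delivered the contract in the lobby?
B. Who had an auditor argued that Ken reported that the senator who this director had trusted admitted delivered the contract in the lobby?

B

In A, the wh-phrase is extracted from inside a complex-NP island (relative clause) (introduced by "who"), which blocks movement.
In B, the extraction path crosses only that-complement boundaries, which are transparent.
So B is grammatical.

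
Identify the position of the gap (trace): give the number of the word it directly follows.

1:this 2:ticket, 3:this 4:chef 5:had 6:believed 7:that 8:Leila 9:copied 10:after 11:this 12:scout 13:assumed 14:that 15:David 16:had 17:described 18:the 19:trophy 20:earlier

The displaced element is "this ticket" (word 2).
It is linked across 1 clause boundary (that).
It functions as the direct object of "copied", so the gap sits immediately after word 9 ("copied").
Base order: This chef had believed that Leila copied this ticket after this scout assumed that David had described the trophy earlier.

9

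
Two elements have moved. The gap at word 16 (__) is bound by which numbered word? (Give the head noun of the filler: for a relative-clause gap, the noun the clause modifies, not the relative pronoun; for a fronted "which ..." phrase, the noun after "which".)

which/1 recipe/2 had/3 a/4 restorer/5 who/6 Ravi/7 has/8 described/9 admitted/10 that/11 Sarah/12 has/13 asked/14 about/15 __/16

2

The marked gap is the object of the preposition "about" of "asked".
Its filler is the fronted wh-phrase "which recipe", at word 2.
(The other dependency links word 5 to a gap after word 9.)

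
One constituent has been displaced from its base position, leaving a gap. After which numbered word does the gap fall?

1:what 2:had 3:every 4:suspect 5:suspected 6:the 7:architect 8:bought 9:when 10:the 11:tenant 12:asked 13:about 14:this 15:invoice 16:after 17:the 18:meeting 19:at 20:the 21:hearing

8

The displaced element is "what" (word 1).
It is linked across 1 clause boundary (Ø).
It functions as the direct object of "bought", so the gap sits immediately after word 8 ("bought").
Base order: Every suspect had suspected the architect bought what when the tenant asked about this invoice after the meeting at the hearing.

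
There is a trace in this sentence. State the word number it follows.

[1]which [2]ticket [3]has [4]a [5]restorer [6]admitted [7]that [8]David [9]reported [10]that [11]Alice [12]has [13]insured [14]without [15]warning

13

The displaced element is "which ticket" (word 2).
It is linked across 2 clause boundaries (that → that).
It functions as the direct object of "insured", so the gap sits immediately after word 13 ("insured").
Base order: A restorer has admitted that David reported that Alice has insured which ticket without warning.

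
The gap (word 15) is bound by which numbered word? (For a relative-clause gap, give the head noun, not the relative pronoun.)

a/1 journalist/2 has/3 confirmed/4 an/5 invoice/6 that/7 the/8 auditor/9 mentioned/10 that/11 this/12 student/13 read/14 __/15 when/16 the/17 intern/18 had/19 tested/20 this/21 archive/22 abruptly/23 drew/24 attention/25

The gap at 15 is the object of "read", inside a relative clause.
The relative pronoun is "that" (word 7); it is bound by the head noun immediately before it.
Its filler is the head noun "invoice", at word 6.

6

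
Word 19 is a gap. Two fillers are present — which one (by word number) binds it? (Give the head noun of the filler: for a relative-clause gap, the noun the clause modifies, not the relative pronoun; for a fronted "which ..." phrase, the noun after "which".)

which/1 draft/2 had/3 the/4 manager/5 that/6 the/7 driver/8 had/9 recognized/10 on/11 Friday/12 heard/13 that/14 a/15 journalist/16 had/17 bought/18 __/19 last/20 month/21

The marked gap is the direct object of "bought".
Its filler is the fronted wh-phrase "which draft", at word 2.
(The other dependency links word 5 to a gap after word 10.)

2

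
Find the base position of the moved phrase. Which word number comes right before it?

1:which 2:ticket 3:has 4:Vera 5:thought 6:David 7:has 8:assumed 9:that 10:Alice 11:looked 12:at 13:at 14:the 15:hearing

12

The displaced element is "which ticket" (word 2).
It is linked across 2 clause boundaries (Ø → that).
It functions as the object of the preposition "at" of "looked", so the gap sits immediately after word 12 ("at").
Base order: Vera has thought David has assumed that Alice looked at which ticket at the hearing.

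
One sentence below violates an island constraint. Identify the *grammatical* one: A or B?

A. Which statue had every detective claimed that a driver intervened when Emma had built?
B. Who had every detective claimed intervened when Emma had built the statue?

In A, the wh-phrase is extracted from inside an adjunct island (introduced by "when"), which blocks movement.
In B, the extraction path crosses only that-complement boundaries, which are transparent.
So B is grammatical.

B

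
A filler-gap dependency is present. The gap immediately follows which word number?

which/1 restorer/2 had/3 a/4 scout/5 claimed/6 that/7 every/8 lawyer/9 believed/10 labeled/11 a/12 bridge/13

The displaced element is "which restorer" (word 2).
It is linked across 2 clause boundaries (that → Ø).
It functions as the subject of "labeled", so the gap sits immediately after word 10 ("believed").
Base order: A scout had claimed that every lawyer believed that which restorer labeled a bridge.

10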